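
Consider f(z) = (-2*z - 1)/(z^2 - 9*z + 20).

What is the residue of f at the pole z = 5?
-11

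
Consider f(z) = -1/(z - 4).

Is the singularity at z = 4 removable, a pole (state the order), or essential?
pole of order 1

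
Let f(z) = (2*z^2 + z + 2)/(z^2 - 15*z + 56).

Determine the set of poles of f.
The singularities of f are the zeros of the denominator. Factoring,
  z^2 - 15*z + 56 = (z - 8)*(z - 7)
so the candidates are z = 8, z = 7.

Check the numerator P(z) = 2*z^2 + z + 2 at each one:
  P(8) = 138 ≠ 0, so z = 8 is a (simple) pole.
  P(7) = 107 ≠ 0, so z = 7 is a (simple) pole.

Poles of f: {7, 8}

Final answer: {7, 8}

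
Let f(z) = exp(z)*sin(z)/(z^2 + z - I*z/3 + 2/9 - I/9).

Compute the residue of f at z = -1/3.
Write f(z) = P(z)/Q(z) with P(z) = exp(z)*sin(z) and Q(z) = z^2 + z - I*z/3 + 2/9 - I/9.
The denominator factors as Q(z) = (z + 2/3 - I/3)*(z + 1/3), so z = -1/3 is a simple zero of Q and P is analytic there; z = -1/3 is therefore a simple pole and
  Res(f, z₀) = P(z₀)/Q'(z₀).

Q'(z) = 2*z + 1 - I/3, so Q'(-1/3) = 1/3 - I/3.
P(-1/3) = -exp(-1/3)*sin(1/3).

Res(f, -1/3) = (-exp(-1/3)*sin(1/3))/(1/3 - I/3) = (-3/2 - 3*I/2)*exp(-1/3)*sin(1/3)

Final answer: (-3/2 - 3*I/2)*exp(-1/3)*sin(1/3)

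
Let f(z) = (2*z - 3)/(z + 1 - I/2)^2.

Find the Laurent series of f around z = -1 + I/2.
(-5 + I)/(z + 1 - I/2)^2 + 2/(z + 1 - I/2)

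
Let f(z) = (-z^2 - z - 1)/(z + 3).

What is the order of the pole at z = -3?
1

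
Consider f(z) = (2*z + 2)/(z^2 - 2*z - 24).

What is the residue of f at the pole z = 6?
Write f(z) = P(z)/Q(z) with P(z) = 2*z + 2 and Q(z) = z^2 - 2*z - 24.
The denominator factors as Q(z) = (z + 4)*(z - 6), so z = 6 is a simple zero of Q and P is analytic there; z = 6 is therefore a simple pole and
  Res(f, z₀) = P(z₀)/Q'(z₀).

Q'(z) = 2*z - 2, so Q'(6) = 10.
P(6) = 14.

Res(f, 6) = (14)/(10) = 7/5

Final answer: 7/5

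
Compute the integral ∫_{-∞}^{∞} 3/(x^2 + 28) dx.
3*sqrt(7)*pi/14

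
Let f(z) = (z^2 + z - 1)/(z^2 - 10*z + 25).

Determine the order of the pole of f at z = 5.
Factor the denominator:
  z^2 - 10*z + 25 = (z - 5)^2

The numerator P(z) = z^2 + z - 1 has P(5) = 29 ≠ 0, so no factor of (z - 5) cancels.
Near z = 5 we can therefore write f(z) = g(z)/(z - 5)^2 with g analytic at 5 and g(5) ≠ 0 (g is just the numerator).

Hence z = 5 is a pole of order 2.

Final answer: 2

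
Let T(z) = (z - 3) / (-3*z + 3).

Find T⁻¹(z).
Set w = T(z) = (z - 3) / (-3*z + 3) and solve for z:
  w*(-3*z + 3) = z - 3
  3*w + z*(-3*w - 1) + 3 = 0
  z*(-3*w - 1) = -3*w - 3
  z = (3*w + 3)/(3*w + 1)
Renaming the variable, T⁻¹(z) = (3*z + 3)/(3*z + 1).
(Check: ad - bc = -6 ≠ 0, so T is invertible.)

Final answer: (3*z + 3)/(3*z + 1)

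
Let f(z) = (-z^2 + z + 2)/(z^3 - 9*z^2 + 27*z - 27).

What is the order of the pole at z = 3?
Factor the denominator:
  z^3 - 9*z^2 + 27*z - 27 = (z - 3)^3

The numerator P(z) = -z^2 + z + 2 has P(3) = -4 ≠ 0, so no factor of (z - 3) cancels.
Near z = 3 we can therefore write f(z) = g(z)/(z - 3)^3 with g analytic at 3 and g(3) ≠ 0 (g is just the numerator).

Hence z = 3 is a pole of order 3.

Final answer: 3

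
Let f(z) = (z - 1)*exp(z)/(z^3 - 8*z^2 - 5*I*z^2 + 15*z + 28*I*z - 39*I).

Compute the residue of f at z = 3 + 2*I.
exp(3 + 2*I)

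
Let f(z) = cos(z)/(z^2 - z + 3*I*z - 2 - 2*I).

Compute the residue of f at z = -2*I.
(-1/2 + I/2)*cosh(2)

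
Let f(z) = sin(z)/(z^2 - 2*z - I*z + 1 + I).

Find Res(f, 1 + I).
Write f(z) = P(z)/Q(z) with P(z) = sin(z) and Q(z) = z^2 - 2*z - I*z + 1 + I.
The denominator factors as Q(z) = (z - 1 - I)*(z - 1), so z = 1 + I is a simple zero of Q and P is analytic there; z = 1 + I is therefore a simple pole and
  Res(f, z₀) = P(z₀)/Q'(z₀).

Q'(z) = 2*z - 2 - I, so Q'(1 + I) = I.
P(1 + I) = sin(1 + I).

Res(f, 1 + I) = (sin(1 + I))/(I) = -I*sin(1 + I)

Final answer: -I*sin(1 + I)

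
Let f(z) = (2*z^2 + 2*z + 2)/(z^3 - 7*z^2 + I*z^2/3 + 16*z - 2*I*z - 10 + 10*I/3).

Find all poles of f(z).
The singularities of f are the zeros of the denominator. Factoring,
  z^3 - 7*z^2 + I*z^2/3 + 16*z - 2*I*z - 10 + 10*I/3 = (z - 1 + I/3)*(z - 3 - I)*(z - 3 + I)
so the candidates are z = 1 - I/3, z = 3 + I, z = 3 - I.

Check the numerator P(z) = 2*z^2 + 2*z + 2 at each one:
  P(1 - I/3) = 52/9 - 2*I ≠ 0, so z = 1 - I/3 is a (simple) pole.
  P(3 + I) = 24 + 14*I ≠ 0, so z = 3 + I is a (simple) pole.
  P(3 - I) = 24 - 14*I ≠ 0, so z = 3 - I is a (simple) pole.

Poles of f: {1 - I/3, 3 - I, 3 + I}

Final answer: {1 - I/3, 3 - I, 3 + I}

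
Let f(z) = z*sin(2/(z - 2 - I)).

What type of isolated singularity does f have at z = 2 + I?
essential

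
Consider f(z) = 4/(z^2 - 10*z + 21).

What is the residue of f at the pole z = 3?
-1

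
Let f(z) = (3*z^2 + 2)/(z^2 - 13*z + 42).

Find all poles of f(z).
The singularities of f are the zeros of the denominator. Factoring,
  z^2 - 13*z + 42 = (z - 6)*(z - 7)
so the candidates are z = 6, z = 7.

Check the numerator P(z) = 3*z^2 + 2 at each one:
  P(6) = 110 ≠ 0, so z = 6 is a (simple) pole.
  P(7) = 149 ≠ 0, so z = 7 is a (simple) pole.

Poles of f: {6, 7}

Final answer: {6, 7}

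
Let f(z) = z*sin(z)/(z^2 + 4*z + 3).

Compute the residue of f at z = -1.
Write f(z) = P(z)/Q(z) with P(z) = z*sin(z) and Q(z) = z^2 + 4*z + 3.
The denominator factors as Q(z) = (z + 3)*(z + 1), so z = -1 is a simple zero of Q and P is analytic there; z = -1 is therefore a simple pole and
  Res(f, z₀) = P(z₀)/Q'(z₀).

Q'(z) = 2*z + 4, so Q'(-1) = 2.
P(-1) = sin(1).

Res(f, -1) = (sin(1))/(2) = sin(1)/2

Final answer: sin(1)/2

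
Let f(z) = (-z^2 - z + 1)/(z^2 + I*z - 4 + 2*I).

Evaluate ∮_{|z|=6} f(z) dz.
pi*(-2 - 2*I)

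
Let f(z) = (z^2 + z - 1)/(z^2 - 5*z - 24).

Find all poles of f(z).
The singularities of f are the zeros of the denominator. Factoring,
  z^2 - 5*z - 24 = (z + 3)*(z - 8)
so the candidates are z = -3, z = 8.

Check the numerator P(z) = z^2 + z - 1 at each one:
  P(-3) = 5 ≠ 0, so z = -3 is a (simple) pole.
  P(8) = 71 ≠ 0, so z = 8 is a (simple) pole.

Poles of f: {-3, 8}

Final answer: {-3, 8}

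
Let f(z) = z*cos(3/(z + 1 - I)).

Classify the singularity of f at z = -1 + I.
Let u = z + 1 - I. Then
  cos(3/u) = Σ_{k≥0} (-1)^k (3)^(2k)/((2k)!·u^(2k)) = 1 - 9/(2*u^2) + 27/(8*u^4) + ...
which has infinitely many negative powers of u, so cos(3/(z + 1 - I)) has an essential singularity at z = -1 + I.
The extra factor z is a nonzero polynomial; if the product had at most a pole at z = -1 + I, dividing by that polynomial would leave cos(3/(z + 1 - I)) with at most a pole too — contradiction. (Equivalently, the product's Laurent series still has infinitely many negative powers.)
So the singularity is essential.

Final answer: essential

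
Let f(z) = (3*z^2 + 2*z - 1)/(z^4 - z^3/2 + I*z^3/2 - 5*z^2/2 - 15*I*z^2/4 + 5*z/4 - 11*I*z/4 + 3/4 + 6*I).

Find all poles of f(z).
{-3/2, -1 - 3*I/2, 1, 2 + I}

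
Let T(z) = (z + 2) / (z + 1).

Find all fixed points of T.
{-sqrt(2), sqrt(2)}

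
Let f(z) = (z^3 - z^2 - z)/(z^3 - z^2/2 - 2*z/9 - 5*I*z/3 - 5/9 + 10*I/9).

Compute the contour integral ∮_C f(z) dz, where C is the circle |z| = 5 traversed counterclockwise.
By the residue theorem, ∮_C f(z) dz = 2πi · (sum of the residues of f at the poles inside |z| = 5).

The denominator factors as (z + 1 + I)*(z - 1 - I/3)*(z - 1/2 - 2*I/3), so the singularities of f are simple poles at z = -1 - I, z = 1 + I/3, z = 1/2 + 2*I/3.
  |-1 - I|² = 2 < 25 = 5², so this pole is inside the contour.
  |1 + I/3|² = 10/9 < 25 = 5², so this pole is inside the contour.
  |1/2 + 2*I/3|² = 25/36 < 25 = 5², so this pole is inside the contour.

With P(z) = z^3 - z^2 - z and Q(z) = z^3 - z^2/2 - 2*z/9 - 5*I*z/3 - 5/9 + 10*I/9, each pole is simple, so Res(f, z₀) = P(z₀)/Q'(z₀) with Q'(z) = 3*z^2 - z - 2/9 - 5*I/3.
  Res(f, -1 - I) = P(-1 - I)/Q'(-1 - I) = (3 - 3*I)/(7/9 + 16*I/3) = -1107/2353 - 1485*I/2353
  Res(f, 1 + I/3) = P(1 + I/3)/Q'(1 + I/3) = (-11/9 - I/27)/(13/9) = -11/13 - I/39
  Res(f, 1/2 + 2*I/3) = P(1/2 + 2*I/3)/Q'(1/2 + 2*I/3) = (-61/72 - 61*I/54)/(-47/36 - I/3) = 3843/4706 + 4636*I/7059

Sum of residues inside C: -1/2
∮_C f(z) dz = 2πi · (-1/2) = -I*pi

Final answer: -I*pi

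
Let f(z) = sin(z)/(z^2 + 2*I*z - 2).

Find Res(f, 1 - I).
sin(1 - I)/2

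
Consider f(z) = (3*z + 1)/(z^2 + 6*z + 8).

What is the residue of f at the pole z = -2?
Write f(z) = P(z)/Q(z) with P(z) = 3*z + 1 and Q(z) = z^2 + 6*z + 8.
The denominator factors as Q(z) = (z + 2)*(z + 4), so z = -2 is a simple zero of Q and P is analytic there; z = -2 is therefore a simple pole and
  Res(f, z₀) = P(z₀)/Q'(z₀).

Q'(z) = 2*z + 6, so Q'(-2) = 2.
P(-2) = -5.

Res(f, -2) = (-5)/(2) = -5/2

Final answer: -5/2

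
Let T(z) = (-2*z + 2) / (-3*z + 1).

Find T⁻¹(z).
Set w = T(z) = (-2*z + 2) / (-3*z + 1) and solve for z:
  w*(-3*z + 1) = -2*z + 2
  w + z*(2 - 3*w) - 2 = 0
  z*(2 - 3*w) = 2 - w
  z = (w - 2)/(3*w - 2)
Renaming the variable, T⁻¹(z) = (z - 2)/(3*z - 2).
(Check: ad - bc = 4 ≠ 0, so T is invertible.)

Final answer: (z - 2)/(3*z - 2)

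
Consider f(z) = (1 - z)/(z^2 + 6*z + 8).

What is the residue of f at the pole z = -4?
-5/2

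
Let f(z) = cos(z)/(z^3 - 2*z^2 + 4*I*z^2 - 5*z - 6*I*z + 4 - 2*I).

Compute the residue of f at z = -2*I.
(-1/5 - 2*I/5)*cosh(2)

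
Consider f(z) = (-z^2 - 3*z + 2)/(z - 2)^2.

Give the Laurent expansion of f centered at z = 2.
Put w = z - (2), i.e. z = w + 2. The denominator is w^2, so it suffices to rewrite the numerator in powers of w.

P(z) = -z^2 - 3*z + 2
P(w + 2) = -8 - 7*w - w^2

Dividing each term by w^2:
  f = -8/w^2 - 7/w - 1

Substituting back w = z - 2:
  f(z) = -8/(z - 2)^2 - 7/(z - 2) - 1

The series is finite because the numerator is a polynomial; the negative powers form the principal part, and the coefficient of 1/(z - 2) gives Res(f, 2) = -7.

Final answer: -8/(z - 2)^2 - 7/(z - 2) - 1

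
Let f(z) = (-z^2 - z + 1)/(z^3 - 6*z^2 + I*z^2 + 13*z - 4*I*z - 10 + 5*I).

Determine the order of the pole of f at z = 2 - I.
Factor the denominator:
  z^3 - 6*z^2 + I*z^2 + 13*z - 4*I*z - 10 + 5*I = (z - 2 + I)^2*(z - 2 - I)

The numerator P(z) = -z^2 - z + 1 has P(2 - I) = -4 + 5*I ≠ 0, so no factor of (z - 2 + I) cancels.
Near z = 2 - I we can therefore write f(z) = g(z)/(z - 2 + I)^2 with g analytic at 2 - I and g(2 - I) ≠ 0 (g is the numerator divided by the remaining denominator factors).

Hence z = 2 - I is a pole of order 2.

Final answer: 2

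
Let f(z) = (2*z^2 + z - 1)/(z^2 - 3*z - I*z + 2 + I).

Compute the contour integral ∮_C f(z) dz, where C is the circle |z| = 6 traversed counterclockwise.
By the residue theorem, ∮_C f(z) dz = 2πi · (sum of the residues of f at the poles inside |z| = 6).

The denominator factors as (z - 1)*(z - 2 - I), so the singularities of f are simple poles at z = 1, z = 2 + I.
  |1|² = 1 < 36 = 6², so this pole is inside the contour.
  |2 + I|² = 5 < 36 = 6², so this pole is inside the contour.

With P(z) = 2*z^2 + z - 1 and Q(z) = z^2 - 3*z - I*z + 2 + I, each pole is simple, so Res(f, z₀) = P(z₀)/Q'(z₀) with Q'(z) = 2*z - 3 - I.
  Res(f, 1) = P(1)/Q'(1) = (2)/(-1 - I) = -1 + I
  Res(f, 2 + I) = P(2 + I)/Q'(2 + I) = (7 + 9*I)/(1 + I) = 8 + I

Sum of residues inside C: 7 + 2*I
∮_C f(z) dz = 2πi · (7 + 2*I) = pi*(-4 + 14*I)

Final answer: pi*(-4 + 14*I)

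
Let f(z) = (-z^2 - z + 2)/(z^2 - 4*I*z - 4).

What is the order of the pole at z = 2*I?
Factor the denominator:
  z^2 - 4*I*z - 4 = (z - 2*I)^2

The numerator P(z) = -z^2 - z + 2 has P(2*I) = 6 - 2*I ≠ 0, so no factor of (z - 2*I) cancels.
Near z = 2*I we can therefore write f(z) = g(z)/(z - 2*I)^2 with g analytic at 2*I and g(2*I) ≠ 0 (g is just the numerator).

Hence z = 2*I is a pole of order 2.

Final answer: 2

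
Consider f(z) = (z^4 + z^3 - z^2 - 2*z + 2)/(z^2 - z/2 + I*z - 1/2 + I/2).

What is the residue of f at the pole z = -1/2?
Write f(z) = P(z)/Q(z) with P(z) = z^4 + z^3 - z^2 - 2*z + 2 and Q(z) = z^2 - z/2 + I*z - 1/2 + I/2.
The denominator factors as Q(z) = (z + 1/2)*(z - 1 + I), so z = -1/2 is a simple zero of Q and P is analytic there; z = -1/2 is therefore a simple pole and
  Res(f, z₀) = P(z₀)/Q'(z₀).

Q'(z) = 2*z - 1/2 + I, so Q'(-1/2) = -3/2 + I.
P(-1/2) = 43/16.

Res(f, -1/2) = (43/16)/(-3/2 + I) = -129/104 - 43*I/52

Final answer: -129/104 - 43*I/52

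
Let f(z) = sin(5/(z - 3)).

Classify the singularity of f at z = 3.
Let u = z - 3. Then
  sin(5/u) = Σ_{k≥0} (-1)^k (5)^(2k+1)/((2k+1)!·u^(2k+1)) = 5/u - 125/(6*u^3) + 625/(24*u^5) + ...
which has infinitely many negative powers of u, so sin(5/(z - 3)) has an essential singularity at z = 3.
So the singularity is essential.

Final answer: essential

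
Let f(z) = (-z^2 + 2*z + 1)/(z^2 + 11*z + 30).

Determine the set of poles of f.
{-6, -5}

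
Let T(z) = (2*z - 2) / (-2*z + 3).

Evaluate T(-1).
Substitute z = -1:
  numerator:   2*(-1) - 2 = -4
  denominator: -2*(-1) + 3 = 5
T(-1) = (-4)/(5) = -4/5

Final answer: -4/5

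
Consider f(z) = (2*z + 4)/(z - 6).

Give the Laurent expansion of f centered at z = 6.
Put w = z - (6), i.e. z = w + 6. The denominator is w, so it suffices to rewrite the numerator in powers of w.

P(z) = 2*z + 4
P(w + 6) = 16 + 2*w

Dividing each term by w:
  f = 16/w + 2

Substituting back w = z - 6:
  f(z) = 16/(z - 6) + 2

The series is finite because the numerator is a polynomial; the negative powers form the principal part, and the coefficient of 1/(z - 6) gives Res(f, 6) = 16.

Final answer: 16/(z - 6) + 2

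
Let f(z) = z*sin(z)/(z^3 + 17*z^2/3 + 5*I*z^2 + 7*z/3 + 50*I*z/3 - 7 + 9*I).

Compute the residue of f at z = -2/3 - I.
Write f(z) = P(z)/Q(z) with P(z) = z*sin(z) and Q(z) = z^3 + 17*z^2/3 + 5*I*z^2 + 7*z/3 + 50*I*z/3 - 7 + 9*I.
The denominator factors as Q(z) = (z + 2 + I)*(z + 3 + 3*I)*(z + 2/3 + I), so z = -2/3 - I is a simple zero of Q and P is analytic there; z = -2/3 - I is therefore a simple pole and
  Res(f, z₀) = P(z₀)/Q'(z₀).

Q'(z) = 3*z^2 + 34*z/3 + 10*I*z + 7/3 + 50*I/3, so Q'(-2/3 - I) = 28/9 + 8*I/3.
P(-2/3 - I) = (2/3 + I)*sin(2/3 + I).

Res(f, -2/3 - I) = ((2/3 + I)*sin(2/3 + I))/(28/9 + 8*I/3) = (24/85 + 27*I/340)*sin(2/3 + I)

Final answer: (24/85 + 27*I/340)*sin(2/3 + I)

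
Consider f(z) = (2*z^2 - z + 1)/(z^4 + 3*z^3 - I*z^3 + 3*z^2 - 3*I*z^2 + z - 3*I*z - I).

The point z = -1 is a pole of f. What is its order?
Factor the denominator:
  z^4 + 3*z^3 - I*z^3 + 3*z^2 - 3*I*z^2 + z - 3*I*z - I = (z + 1)^3*(z - I)

The numerator P(z) = 2*z^2 - z + 1 has P(-1) = 4 ≠ 0, so no factor of (z + 1) cancels.
Near z = -1 we can therefore write f(z) = g(z)/(z + 1)^3 with g analytic at -1 and g(-1) ≠ 0 (g is the numerator divided by the remaining denominator factors).

Hence z = -1 is a pole of order 3.

Final answer: 3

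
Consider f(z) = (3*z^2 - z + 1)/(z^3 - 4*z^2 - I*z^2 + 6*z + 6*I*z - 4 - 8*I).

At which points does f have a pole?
The singularities of f are the zeros of the denominator. Factoring,
  z^3 - 4*z^2 - I*z^2 + 6*z + 6*I*z - 4 - 8*I = (z - 2*I)*(z - 2 + I)*(z - 2)
so the candidates are z = 2*I, z = 2 - I, z = 2.

Check the numerator P(z) = 3*z^2 - z + 1 at each one:
  P(2*I) = -11 - 2*I ≠ 0, so z = 2*I is a (simple) pole.
  P(2 - I) = 8 - 11*I ≠ 0, so z = 2 - I is a (simple) pole.
  P(2) = 11 ≠ 0, so z = 2 is a (simple) pole.

Poles of f: {2*I, 2 - I, 2}

Final answer: {2*I, 2 - I, 2}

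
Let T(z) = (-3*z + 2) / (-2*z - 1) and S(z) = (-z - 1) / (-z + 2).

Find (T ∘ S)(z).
(T ∘ S)(z) = T(S(z)) = ((-3)*S(z) + (2))/((-2)*S(z) + (-1)). Multiply numerator and denominator by -z + 2:
  numerator:   (-3)*(-z - 1) + (2)*(-z + 2) = z + 7
  denominator: (-2)*(-z - 1) + (-1)*(-z + 2) = 3*z
(T ∘ S)(z) = (z + 7)/(3*z)

Final answer: (z + 7)/(3*z)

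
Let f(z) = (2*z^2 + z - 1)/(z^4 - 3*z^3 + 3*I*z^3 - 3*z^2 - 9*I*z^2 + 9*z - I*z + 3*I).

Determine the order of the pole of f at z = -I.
Factor the denominator:
  z^4 - 3*z^3 + 3*I*z^3 - 3*z^2 - 9*I*z^2 + 9*z - I*z + 3*I = (z + I)^3*(z - 3)

The numerator P(z) = 2*z^2 + z - 1 has P(-I) = -3 - I ≠ 0, so no factor of (z + I) cancels.
Near z = -I we can therefore write f(z) = g(z)/(z + I)^3 with g analytic at -I and g(-I) ≠ 0 (g is the numerator divided by the remaining denominator factors).

Hence z = -I is a pole of order 3.

Final answer: 3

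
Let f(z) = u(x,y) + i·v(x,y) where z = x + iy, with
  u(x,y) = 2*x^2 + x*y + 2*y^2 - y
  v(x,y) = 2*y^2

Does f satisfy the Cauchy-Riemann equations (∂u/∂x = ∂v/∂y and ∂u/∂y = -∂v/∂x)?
∂u/∂x = 4*x + y
∂v/∂y = 4*y
∂u/∂y = x + 4*y - 1
∂v/∂x = 0
∂u/∂x ≠ ∂v/∂y and ∂u/∂y ≠ -∂v/∂x; the Cauchy-Riemann equations are not satisfied, so f is not analytic.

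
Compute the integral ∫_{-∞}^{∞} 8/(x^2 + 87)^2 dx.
4*sqrt(87)*pi/7569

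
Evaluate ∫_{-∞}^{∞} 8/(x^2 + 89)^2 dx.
Let f(z) = 8/(z^2 + 89)^2. The denominator has no real zeros and deg Q - deg P = 4 ≥ 2, so the integral of f over the upper semicircle |z| = R tends to 0 as R → ∞. Closing the contour in the upper half-plane,
  ∫_{-∞}^{∞} f(x) dx = 2πi · Σ Res(f, z_k)  over the poles with Im z_k > 0.

Zeros of the denominator: z^2 + 89 = 0 gives z = ±sqrt(89)*I.
Upper half-plane: z = sqrt(89)*I (a pole of order 2).

Write f(z) = g(z)/(z - sqrt(89)*I)^2 with g(z) = 8/(z + sqrt(89)*I)^2. For a double pole, Res(f, z₀) = g'(z₀):
  g'(z) = -16/(z + sqrt(89)*I)^3
  Res(f, sqrt(89)*I) = g'(sqrt(89)*I) = -2*sqrt(89)*I/7921

∫_{-∞}^{∞} f(x) dx = 2πi · (-2*sqrt(89)*I/7921) = 4*sqrt(89)*pi/7921

Final answer: 4*sqrt(89)*pi/7921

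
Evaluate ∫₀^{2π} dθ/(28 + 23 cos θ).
2*sqrt(255)*pi/255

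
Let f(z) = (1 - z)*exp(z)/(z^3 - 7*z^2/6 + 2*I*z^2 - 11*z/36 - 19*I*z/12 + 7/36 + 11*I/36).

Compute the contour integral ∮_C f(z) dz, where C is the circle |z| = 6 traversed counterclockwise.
By the residue theorem, ∮_C f(z) dz = 2πi · (sum of the residues of f at the poles inside |z| = 6).

The denominator factors as (z - 1/3)*(z - 1/3 + 3*I/2)*(z - 1/2 + I/2), so the singularities of f are simple poles at z = 1/3, z = 1/3 - 3*I/2, z = 1/2 - I/2.
  |1/3|² = 1/9 < 36 = 6², so this pole is inside the contour.
  |1/3 - 3*I/2|² = 85/36 < 36 = 6², so this pole is inside the contour.
  |1/2 - I/2|² = 1/2 < 36 = 6², so this pole is inside the contour.

With P(z) = (1 - z)*exp(z) and Q(z) = z^3 - 7*z^2/6 + 2*I*z^2 - 11*z/36 - 19*I*z/12 + 7/36 + 11*I/36, each pole is simple, so Res(f, z₀) = P(z₀)/Q'(z₀) with Q'(z) = 3*z^2 - 7*z/3 + 4*I*z - 11/36 - 19*I/12.
  Res(f, 1/3) = P(1/3)/Q'(1/3) = (2*exp(1/3)/3)/(-3/4 - I/4) = (-4/5 + 4*I/15)*exp(1/3)
  Res(f, 1/3 - 3*I/2) = P(1/3 - 3*I/2)/Q'(1/3 - 3*I/2) = ((2/3 + 3*I/2)*exp(1/3 - 3*I/2))/(-3/2 + I/4) = (-10/37 - 116*I/111)*exp(1/3 - 3*I/2)
  Res(f, 1/2 - I/2) = P(1/2 - I/2)/Q'(1/2 - I/2) = ((1/2 + I/2)*exp(1/2 - I/2))/(19/36 + I/12) = (198/185 + 144*I/185)*exp(1/2 - I/2)

Sum of residues inside C: (-10/37 - 116*I/111)*exp(1/3 - 3*I/2) + (198/185 + 144*I/185)*exp(1/2 - I/2) + (-4/5 + 4*I/15)*exp(1/3)
∮_C f(z) dz = 2πi · ((-10/37 - 116*I/111)*exp(1/3 - 3*I/2) + (198/185 + 144*I/185)*exp(1/2 - I/2) + (-4/5 + 4*I/15)*exp(1/3)) = pi*(232/111 - 20*I/37)*exp(1/3 - 3*I/2) + pi*(-8/15 - 8*I/5)*exp(1/3) + pi*(-288/185 + 396*I/185)*exp(1/2 - I/2)

Final answer: pi*(232/111 - 20*I/37)*exp(1/3 - 3*I/2) + pi*(-8/15 - 8*I/5)*exp(1/3) + pi*(-288/185 + 396*I/185)*exp(1/2 - I/2)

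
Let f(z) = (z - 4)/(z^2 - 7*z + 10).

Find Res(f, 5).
1/3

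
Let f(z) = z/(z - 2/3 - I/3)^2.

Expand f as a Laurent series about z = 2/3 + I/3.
Put w = z - (2/3 + I/3), i.e. z = w + 2/3 + I/3. The denominator is w^2, so it suffices to rewrite the numerator in powers of w.

P(z) = z
P(w + 2/3 + I/3) = 2/3 + I/3 + w

Dividing each term by w^2:
  f = (2/3 + I/3)/w^2 + 1/w

Substituting back w = z - 2/3 - I/3:
  f(z) = (2/3 + I/3)/(z - 2/3 - I/3)^2 + 1/(z - 2/3 - I/3)

The series is finite because the numerator is a polynomial; the negative powers form the principal part, and the coefficient of 1/(z - 2/3 - I/3) gives Res(f, 2/3 + I/3) = 1.

Final answer: (2/3 + I/3)/(z - 2/3 - I/3)^2 + 1/(z - 2/3 - I/3)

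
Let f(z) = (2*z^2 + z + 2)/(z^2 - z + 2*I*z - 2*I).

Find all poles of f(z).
The singularities of f are the zeros of the denominator. Factoring,
  z^2 - z + 2*I*z - 2*I = (z - 1)*(z + 2*I)
so the candidates are z = 1, z = -2*I.

Check the numerator P(z) = 2*z^2 + z + 2 at each one:
  P(1) = 5 ≠ 0, so z = 1 is a (simple) pole.
  P(-2*I) = -6 - 2*I ≠ 0, so z = -2*I is a (simple) pole.

Poles of f: {-2*I, 1}

Final answer: {-2*I, 1}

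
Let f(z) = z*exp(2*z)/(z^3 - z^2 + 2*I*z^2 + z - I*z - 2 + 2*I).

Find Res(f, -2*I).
Write f(z) = P(z)/Q(z) with P(z) = z*exp(2*z) and Q(z) = z^3 - z^2 + 2*I*z^2 + z - I*z - 2 + 2*I.
The denominator factors as Q(z) = (z - 1 + I)*(z - I)*(z + 2*I), so z = -2*I is a simple zero of Q and P is analytic there; z = -2*I is therefore a simple pole and
  Res(f, z₀) = P(z₀)/Q'(z₀).

Q'(z) = 3*z^2 - 2*z + 4*I*z + 1 - I, so Q'(-2*I) = -3 + 3*I.
P(-2*I) = -2*I*exp(-4*I).

Res(f, -2*I) = (-2*I*exp(-4*I))/(-3 + 3*I) = (-1/3 + I/3)*exp(-4*I)

Final answer: (-1/3 + I/3)*exp(-4*I)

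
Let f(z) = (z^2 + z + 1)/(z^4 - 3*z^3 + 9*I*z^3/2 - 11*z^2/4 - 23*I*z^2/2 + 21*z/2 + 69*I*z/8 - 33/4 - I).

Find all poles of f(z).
{-2*I, 1/2 - 2*I, 1 + I/2, 3/2 - I}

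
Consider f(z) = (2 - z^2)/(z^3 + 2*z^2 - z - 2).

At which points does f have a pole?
{-2, -1, 1}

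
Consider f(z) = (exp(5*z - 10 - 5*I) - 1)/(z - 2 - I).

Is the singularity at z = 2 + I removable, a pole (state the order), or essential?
Let u = z - 2 - I. The exponent is 5*z - 10 - 5*I = 5u, so
  f = (e^(5u) - 1)/u = ((5u) + (5u)^2/2 + (5u)^3/6 + ...)/u = 5 + (25/2)*u + (125/6)*u^2 + ...
The Laurent expansion about u = 0 has no negative powers; equivalently lim_{z→2 + I} f(z) = 5 exists and is finite.
So the singularity is removable.

Final answer: removable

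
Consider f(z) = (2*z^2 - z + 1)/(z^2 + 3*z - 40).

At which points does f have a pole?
The singularities of f are the zeros of the denominator. Factoring,
  z^2 + 3*z - 40 = (z + 8)*(z - 5)
so the candidates are z = -8, z = 5.

Check the numerator P(z) = 2*z^2 - z + 1 at each one:
  P(-8) = 137 ≠ 0, so z = -8 is a (simple) pole.
  P(5) = 46 ≠ 0, so z = 5 is a (simple) pole.

Poles of f: {-8, 5}

Final answer: {-8, 5}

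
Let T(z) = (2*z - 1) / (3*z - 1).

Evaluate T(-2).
Substitute z = -2:
  numerator:   2*(-2) - 1 = -5
  denominator: 3*(-2) - 1 = -7
T(-2) = (-5)/(-7) = 5/7

Final answer: 5/7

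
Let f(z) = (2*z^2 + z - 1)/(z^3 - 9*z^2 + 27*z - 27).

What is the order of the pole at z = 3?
Factor the denominator:
  z^3 - 9*z^2 + 27*z - 27 = (z - 3)^3

The numerator P(z) = 2*z^2 + z - 1 has P(3) = 20 ≠ 0, so no factor of (z - 3) cancels.
Near z = 3 we can therefore write f(z) = g(z)/(z - 3)^3 with g analytic at 3 and g(3) ≠ 0 (g is just the numerator).

Hence z = 3 is a pole of order 3.

Final answer: 3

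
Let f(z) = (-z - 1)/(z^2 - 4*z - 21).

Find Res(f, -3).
-1/5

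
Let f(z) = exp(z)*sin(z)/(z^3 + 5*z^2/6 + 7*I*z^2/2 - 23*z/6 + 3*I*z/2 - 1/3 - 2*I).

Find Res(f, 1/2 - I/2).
Write f(z) = P(z)/Q(z) with P(z) = exp(z)*sin(z) and Q(z) = z^3 + 5*z^2/6 + 7*I*z^2/2 - 23*z/6 + 3*I*z/2 - 1/3 - 2*I.
The denominator factors as Q(z) = (z + 1/3 + 2*I)*(z - 1/2 + I/2)*(z + 1 + I), so z = 1/2 - I/2 is a simple zero of Q and P is analytic there; z = 1/2 - I/2 is therefore a simple pole and
  Res(f, z₀) = P(z₀)/Q'(z₀).

Q'(z) = 3*z^2 + 5*z/3 + 7*I*z - 23/6 + 3*I/2, so Q'(1/2 - I/2) = 1/2 + 8*I/3.
P(1/2 - I/2) = exp(1/2 - I/2)*sin(1/2 - I/2).

Res(f, 1/2 - I/2) = (exp(1/2 - I/2)*sin(1/2 - I/2))/(1/2 + 8*I/3) = (18/265 - 96*I/265)*exp(1/2 - I/2)*sin(1/2 - I/2)

Final answer: (18/265 - 96*I/265)*exp(1/2 - I/2)*sin(1/2 - I/2)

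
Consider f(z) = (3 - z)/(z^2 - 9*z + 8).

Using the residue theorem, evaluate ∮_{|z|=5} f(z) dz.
By the residue theorem, ∮_C f(z) dz = 2πi · (sum of the residues of f at the poles inside |z| = 5).

The denominator factors as (z - 8)*(z - 1), so the singularities of f are simple poles at z = 8, z = 1.
  |8|² = 64 > 25 = 5², so this pole is outside the contour.
  |1|² = 1 < 25 = 5², so this pole is inside the contour.

With P(z) = 3 - z and Q(z) = z^2 - 9*z + 8, each pole is simple, so Res(f, z₀) = P(z₀)/Q'(z₀) with Q'(z) = 2*z - 9.
  Res(f, 1) = P(1)/Q'(1) = (2)/(-7) = -2/7

∮_C f(z) dz = 2πi · (-2/7) = -4*I*pi/7

Final answer: -4*I*pi/7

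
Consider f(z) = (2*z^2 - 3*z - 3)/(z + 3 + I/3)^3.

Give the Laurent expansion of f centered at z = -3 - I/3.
(214/9 + 5*I)/(z + 3 + I/3)^3 + (-15 - 4*I/3)/(z + 3 + I/3)^2 + 2/(z + 3 + I/3)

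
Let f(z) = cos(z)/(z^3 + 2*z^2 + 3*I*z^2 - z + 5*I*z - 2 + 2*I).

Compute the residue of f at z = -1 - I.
(1/2 - I/2)*cos(1 + I)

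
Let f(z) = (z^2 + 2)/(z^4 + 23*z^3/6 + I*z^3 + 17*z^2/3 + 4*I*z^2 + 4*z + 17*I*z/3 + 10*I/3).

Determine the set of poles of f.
{-2, -1 + I, -1/2 - I, -1/3 - I}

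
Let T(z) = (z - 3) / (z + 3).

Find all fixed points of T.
T(z) = z means z - 3 = z*(z + 3), i.e.
  z^2 + 2*z + 3 = 0.
Discriminant: (2)^2 - 4*(1)*(3) = -8, so the roots are complex conjugates.
  z = (-2 ± I*sqrt(8))/(2*(1))
Fixed points: {-1 - sqrt(2)*I, -1 + sqrt(2)*I}

Final answer: {-1 - sqrt(2)*I, -1 + sqrt(2)*I}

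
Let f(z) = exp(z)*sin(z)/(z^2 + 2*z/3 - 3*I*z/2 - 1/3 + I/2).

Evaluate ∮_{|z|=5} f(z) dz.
By the residue theorem, ∮_C f(z) dz = 2πi · (sum of the residues of f at the poles inside |z| = 5).

The denominator factors as (z - 1/3)*(z + 1 - 3*I/2), so the singularities of f are simple poles at z = 1/3, z = -1 + 3*I/2.
  |1/3|² = 1/9 < 25 = 5², so this pole is inside the contour.
  |-1 + 3*I/2|² = 13/4 < 25 = 5², so this pole is inside the contour.

With P(z) = exp(z)*sin(z) and Q(z) = z^2 + 2*z/3 - 3*I*z/2 - 1/3 + I/2, each pole is simple, so Res(f, z₀) = P(z₀)/Q'(z₀) with Q'(z) = 2*z + 2/3 - 3*I/2.
  Res(f, 1/3) = P(1/3)/Q'(1/3) = (exp(1/3)*sin(1/3))/(4/3 - 3*I/2) = (48/145 + 54*I/145)*exp(1/3)*sin(1/3)
  Res(f, -1 + 3*I/2) = P(-1 + 3*I/2)/Q'(-1 + 3*I/2) = (-exp(-1 + 3*I/2)*sin(1 - 3*I/2))/(-4/3 + 3*I/2) = (48/145 + 54*I/145)*exp(-1 + 3*I/2)*sin(1 - 3*I/2)

Sum of residues inside C: (48/145 + 54*I/145)*exp(1/3)*sin(1/3) + (48/145 + 54*I/145)*exp(-1 + 3*I/2)*sin(1 - 3*I/2)
∮_C f(z) dz = 2πi · ((48/145 + 54*I/145)*exp(1/3)*sin(1/3) + (48/145 + 54*I/145)*exp(-1 + 3*I/2)*sin(1 - 3*I/2)) = pi*(-108/145 + 96*I/145)*exp(-1 + 3*I/2)*sin(1 - 3*I/2) + pi*(-108/145 + 96*I/145)*exp(1/3)*sin(1/3)

Final answer: pi*(-108/145 + 96*I/145)*exp(-1 + 3*I/2)*sin(1 - 3*I/2) + pi*(-108/145 + 96*I/145)*exp(1/3)*sin(1/3)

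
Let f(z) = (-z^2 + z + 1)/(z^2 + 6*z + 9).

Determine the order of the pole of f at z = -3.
Factor the denominator:
  z^2 + 6*z + 9 = (z + 3)^2

The numerator P(z) = -z^2 + z + 1 has P(-3) = -11 ≠ 0, so no factor of (z + 3) cancels.
Near z = -3 we can therefore write f(z) = g(z)/(z + 3)^2 with g analytic at -3 and g(-3) ≠ 0 (g is just the numerator).

Hence z = -3 is a pole of order 2.

Final answer: 2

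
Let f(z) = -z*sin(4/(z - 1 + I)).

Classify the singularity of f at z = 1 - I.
Let u = z - 1 + I. Then
  sin(4/u) = Σ_{k≥0} (-1)^k (4)^(2k+1)/((2k+1)!·u^(2k+1)) = 4/u - 32/(3*u^3) + 128/(15*u^5) + ...
which has infinitely many negative powers of u, so sin(4/(z - 1 + I)) has an essential singularity at z = 1 - I.
The extra factor z is a nonzero polynomial; if the product had at most a pole at z = 1 - I, dividing by that polynomial would leave sin(4/(z - 1 + I)) with at most a pole too — contradiction. (Equivalently, the product's Laurent series still has infinitely many negative powers.)
So the singularity is essential.

Final answer: essential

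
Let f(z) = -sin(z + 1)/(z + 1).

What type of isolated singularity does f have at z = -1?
removable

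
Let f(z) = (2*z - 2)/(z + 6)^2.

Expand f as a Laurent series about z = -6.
-14/(z + 6)^2 + 2/(z + 6)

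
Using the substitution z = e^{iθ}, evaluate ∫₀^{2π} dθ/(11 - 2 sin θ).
Call the integral J. The integrand is 2π-periodic and we integrate over a full period, so shifting θ does not change the value (θ → θ + π/2 turns sin θ into cos θ; θ → θ + π flips the sign of the trig term). Hence
  J = ∫₀^{2π} dθ/(11 + 2 cos θ).
Put z = e^{iθ}: then cos θ = (z + 1/z)/2, dθ = dz/(iz), and z runs once counterclockwise around |z| = 1:
  J = ∮_{|z|=1} 1/(11 + 2*(z + 1/z)/2) · dz/(iz) = (2/i) ∮_{|z|=1} dz/(2*z^2 + 22*z + 2).
The roots of 2*z^2 + 22*z + 2 are z = (-11 ± sqrt(11^2 - 2^2))/2, with sqrt(117) = 3*sqrt(13); their product is 1, so only z₊ = -11/2 + 3*sqrt(13)/2 lies inside the unit circle (z₋ = -11/2 - 3*sqrt(13)/2 lies outside).
z₊ is a simple zero of q(z) = 2*z^2 + 22*z + 2, so Res(1/q, z₊) = 1/q'(z₊) with q'(z) = 4*z + 22; and q'(z₊) = 2*(z₊ - z₋) = 6*sqrt(13).
Therefore J = (2/i) · 2πi · 1/(6*sqrt(13)) = 2*pi/(3*sqrt(13)) = 2*sqrt(13)*pi/39

Final answer: 2*sqrt(13)*pi/39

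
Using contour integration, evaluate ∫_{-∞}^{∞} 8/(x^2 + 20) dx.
Let f(z) = 8/(z^2 + 20). The denominator has no real zeros and deg Q - deg P = 2 ≥ 2, so the integral of f over the upper semicircle |z| = R tends to 0 as R → ∞. Closing the contour in the upper half-plane,
  ∫_{-∞}^{∞} f(x) dx = 2πi · Σ Res(f, z_k)  over the poles with Im z_k > 0.

Zeros of the denominator: z^2 + 20 = 0 gives z = ±2*sqrt(5)*I.
Upper half-plane: z = 2*sqrt(5)*I (simple).

Each pole is a simple zero of Q(z) = z^2 + 20, so Res(f, z₀) = P(z₀)/Q'(z₀) with P(z) = 8, Q'(z) = 2*z:
  Res(f, 2*sqrt(5)*I) = (8)/(4*sqrt(5)*I) = -2*sqrt(5)*I/5

∫_{-∞}^{∞} f(x) dx = 2πi · (-2*sqrt(5)*I/5) = 4*sqrt(5)*pi/5

Final answer: 4*sqrt(5)*pi/5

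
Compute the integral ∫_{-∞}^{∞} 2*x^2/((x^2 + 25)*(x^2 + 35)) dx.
Let f(z) = 2*z^2/((z^2 + 25)*(z^2 + 35)). The denominator has no real zeros and deg Q - deg P = 2 ≥ 2, so the integral of f over the upper semicircle |z| = R tends to 0 as R → ∞. Closing the contour in the upper half-plane,
  ∫_{-∞}^{∞} f(x) dx = 2πi · Σ Res(f, z_k)  over the poles with Im z_k > 0.

Zeros of the denominator: z^2 + 35 = 0 gives z = ±sqrt(35)*I; z^2 + 25 = 0 gives z = ±5*I.
Upper half-plane: z = 5*I, z = sqrt(35)*I (simple).

Each pole is a simple zero of Q(z) = z^4 + 60*z^2 + 875, so Res(f, z₀) = P(z₀)/Q'(z₀) with P(z) = 2*z^2, Q'(z) = 4*z^3 + 120*z:
  Res(f, 5*I) = (-50)/(100*I) = I/2
  Res(f, sqrt(35)*I) = (-70)/(-20*sqrt(35)*I) = -sqrt(35)*I/10

Sum of residues: I*(5 - sqrt(35))/10
∫_{-∞}^{∞} f(x) dx = 2πi · (I*(5 - sqrt(35))/10) = pi*(-5 + sqrt(35))/5

Final answer: pi*(-5 + sqrt(35))/5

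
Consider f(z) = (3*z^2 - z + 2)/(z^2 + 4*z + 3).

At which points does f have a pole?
{-3, -1}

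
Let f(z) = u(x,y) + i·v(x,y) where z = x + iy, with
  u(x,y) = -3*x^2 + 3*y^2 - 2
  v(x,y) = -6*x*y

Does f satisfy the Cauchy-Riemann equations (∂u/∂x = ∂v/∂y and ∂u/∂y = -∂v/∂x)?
∂u/∂x = -6*x
∂v/∂y = -6*x
∂u/∂y = 6*y
∂v/∂x = -6*y
∂u/∂x = ∂v/∂y and ∂u/∂y = -∂v/∂x hold identically; f is analytic.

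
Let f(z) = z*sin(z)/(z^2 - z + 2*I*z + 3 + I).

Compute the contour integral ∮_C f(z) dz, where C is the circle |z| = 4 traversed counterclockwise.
pi*(-8/17 + 2*I/17)*sinh(1) + pi*(-2/17 + 26*I/17)*sin(1 - 3*I)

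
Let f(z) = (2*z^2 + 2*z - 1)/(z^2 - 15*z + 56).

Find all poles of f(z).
The singularities of f are the zeros of the denominator. Factoring,
  z^2 - 15*z + 56 = (z - 7)*(z - 8)
so the candidates are z = 7, z = 8.

Check the numerator P(z) = 2*z^2 + 2*z - 1 at each one:
  P(7) = 111 ≠ 0, so z = 7 is a (simple) pole.
  P(8) = 143 ≠ 0, so z = 8 is a (simple) pole.

Poles of f: {7, 8}

Final answer: {7, 8}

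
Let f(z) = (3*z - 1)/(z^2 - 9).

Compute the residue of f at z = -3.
5/3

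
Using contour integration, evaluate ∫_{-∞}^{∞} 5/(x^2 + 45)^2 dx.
Let f(z) = 5/(z^2 + 45)^2. The denominator has no real zeros and deg Q - deg P = 4 ≥ 2, so the integral of f over the upper semicircle |z| = R tends to 0 as R → ∞. Closing the contour in the upper half-plane,
  ∫_{-∞}^{∞} f(x) dx = 2πi · Σ Res(f, z_k)  over the poles with Im z_k > 0.

Zeros of the denominator: z^2 + 45 = 0 gives z = ±3*sqrt(5)*I.
Upper half-plane: z = 3*sqrt(5)*I (a pole of order 2).

Write f(z) = g(z)/(z - 3*sqrt(5)*I)^2 with g(z) = 5/(z + 3*sqrt(5)*I)^2. For a double pole, Res(f, z₀) = g'(z₀):
  g'(z) = -10/(z + 3*sqrt(5)*I)^3
  Res(f, 3*sqrt(5)*I) = g'(3*sqrt(5)*I) = -sqrt(5)*I/540

∫_{-∞}^{∞} f(x) dx = 2πi · (-sqrt(5)*I/540) = sqrt(5)*pi/270

Final answer: sqrt(5)*pi/270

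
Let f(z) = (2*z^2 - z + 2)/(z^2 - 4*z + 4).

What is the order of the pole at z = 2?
Factor the denominator:
  z^2 - 4*z + 4 = (z - 2)^2

The numerator P(z) = 2*z^2 - z + 2 has P(2) = 8 ≠ 0, so no factor of (z - 2) cancels.
Near z = 2 we can therefore write f(z) = g(z)/(z - 2)^2 with g analytic at 2 and g(2) ≠ 0 (g is just the numerator).

Hence z = 2 is a pole of order 2.

Final answer: 2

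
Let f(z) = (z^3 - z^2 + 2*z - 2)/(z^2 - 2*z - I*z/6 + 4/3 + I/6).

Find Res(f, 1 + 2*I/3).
92/63 + 16*I/21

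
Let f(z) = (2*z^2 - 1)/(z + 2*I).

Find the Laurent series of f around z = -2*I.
Put w = z - (-2*I), i.e. z = w - 2*I. The denominator is w, so it suffices to rewrite the numerator in powers of w.

P(z) = 2*z^2 - 1
P(w - 2*I) = -9 - 8*I*w + 2*w^2

Dividing each term by w:
  f = -9/w - 8*I + 2*w

Substituting back w = z + 2*I:
  f(z) = -9/(z + 2*I) - 8*I + 2*(z + 2*I)

The series is finite because the numerator is a polynomial; the negative powers form the principal part, and the coefficient of 1/(z + 2*I) gives Res(f, -2*I) = -9.

Final answer: -9/(z + 2*I) - 8*I + 2*(z + 2*I)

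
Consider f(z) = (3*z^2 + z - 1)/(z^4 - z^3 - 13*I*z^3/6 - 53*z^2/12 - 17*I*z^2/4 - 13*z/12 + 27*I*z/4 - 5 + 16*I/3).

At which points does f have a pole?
The singularities of f are the zeros of the denominator. Factoring,
  z^4 - z^3 - 13*I*z^3/6 - 53*z^2/12 - 17*I*z^2/4 - 13*z/12 + 27*I*z/4 - 5 + 16*I/3 = (z + 1/2 + I/2)*(z - 2 - 2*I)*(z - 3/2 - I)*(z + 2 + I/3)
so the candidates are z = -1/2 - I/2, z = 2 + 2*I, z = 3/2 + I, z = -2 - I/3.

Check the numerator P(z) = 3*z^2 + z - 1 at each one:
  P(-1/2 - I/2) = -3/2 + I ≠ 0, so z = -1/2 - I/2 is a (simple) pole.
  P(2 + 2*I) = 1 + 26*I ≠ 0, so z = 2 + 2*I is a (simple) pole.
  P(3/2 + I) = 17/4 + 10*I ≠ 0, so z = 3/2 + I is a (simple) pole.
  P(-2 - I/3) = 26/3 + 11*I/3 ≠ 0, so z = -2 - I/3 is a (simple) pole.

Poles of f: {-2 - I/3, -1/2 - I/2, 3/2 + I, 2 + 2*I}

Final answer: {-2 - I/3, -1/2 - I/2, 3/2 + I, 2 + 2*I}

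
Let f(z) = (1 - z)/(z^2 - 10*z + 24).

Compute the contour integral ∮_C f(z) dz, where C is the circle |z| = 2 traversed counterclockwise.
By the residue theorem, ∮_C f(z) dz = 2πi · (sum of the residues of f at the poles inside |z| = 2).

The denominator factors as (z - 4)*(z - 6), so the singularities of f are simple poles at z = 4, z = 6.
  |4|² = 16 > 4 = 2², so this pole is outside the contour.
  |6|² = 36 > 4 = 2², so this pole is outside the contour.

No pole lies inside the contour, so f is analytic on and inside C and the integral is 0 (Cauchy's theorem).

Final answer: 0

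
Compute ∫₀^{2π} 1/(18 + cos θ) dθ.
Let J = ∫₀^{2π} dθ/(18 + cos θ).
Put z = e^{iθ}: then cos θ = (z + 1/z)/2, dθ = dz/(iz), and z runs once counterclockwise around |z| = 1:
  J = ∮_{|z|=1} 1/(18 + (z + 1/z)/2) · dz/(iz) = (2/i) ∮_{|z|=1} dz/(z^2 + 36*z + 1).
The roots of z^2 + 36*z + 1 are z = (-18 ± sqrt(18^2 - 1^2)), with sqrt(323) = sqrt(323); their product is 1, so only z₊ = -18 + sqrt(323) lies inside the unit circle (z₋ = -18 - sqrt(323) lies outside).
z₊ is a simple zero of q(z) = z^2 + 36*z + 1, so Res(1/q, z₊) = 1/q'(z₊) with q'(z) = 2*z + 36; and q'(z₊) = (z₊ - z₋) = 2*sqrt(323).
Therefore J = (2/i) · 2πi · 1/(2*sqrt(323)) = 2*pi/(sqrt(323)) = 2*sqrt(323)*pi/323

Final answer: 2*sqrt(323)*pi/323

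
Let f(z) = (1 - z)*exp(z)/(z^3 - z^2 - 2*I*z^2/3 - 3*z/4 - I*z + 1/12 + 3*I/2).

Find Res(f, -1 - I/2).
(282/965 - 261*I/965)*exp(-1 - I/2)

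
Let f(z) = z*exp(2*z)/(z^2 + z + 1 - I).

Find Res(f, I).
(2/5 + I/5)*exp(2*I)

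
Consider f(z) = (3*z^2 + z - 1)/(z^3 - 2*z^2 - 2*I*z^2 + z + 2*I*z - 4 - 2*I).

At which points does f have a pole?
The singularities of f are the zeros of the denominator. Factoring,
  z^3 - 2*z^2 - 2*I*z^2 + z + 2*I*z - 4 - 2*I = (z - 2 - I)*(z - 2*I)*(z + I)
so the candidates are z = 2 + I, z = 2*I, z = -I.

Check the numerator P(z) = 3*z^2 + z - 1 at each one:
  P(2 + I) = 10 + 13*I ≠ 0, so z = 2 + I is a (simple) pole.
  P(2*I) = -13 + 2*I ≠ 0, so z = 2*I is a (simple) pole.
  P(-I) = -4 - I ≠ 0, so z = -I is a (simple) pole.

Poles of f: {-I, 2*I, 2 + I}

Final answer: {-I, 2*I, 2 + I}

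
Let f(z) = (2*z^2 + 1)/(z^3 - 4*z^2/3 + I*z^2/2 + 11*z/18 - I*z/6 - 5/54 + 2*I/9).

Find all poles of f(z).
The singularities of f are the zeros of the denominator. Factoring,
  z^3 - 4*z^2/3 + I*z^2/2 + 11*z/18 - I*z/6 - 5/54 + 2*I/9 = (z + I/3)*(z - 1 + 2*I/3)*(z - 1/3 - I/2)
so the candidates are z = -I/3, z = 1 - 2*I/3, z = 1/3 + I/2.

Check the numerator P(z) = 2*z^2 + 1 at each one:
  P(-I/3) = 7/9 ≠ 0, so z = -I/3 is a (simple) pole.
  P(1 - 2*I/3) = 19/9 - 8*I/3 ≠ 0, so z = 1 - 2*I/3 is a (simple) pole.
  P(1/3 + I/2) = 13/18 + 2*I/3 ≠ 0, so z = 1/3 + I/2 is a (simple) pole.

Poles of f: {-I/3, 1/3 + I/2, 1 - 2*I/3}

Final answer: {-I/3, 1/3 + I/2, 1 - 2*I/3}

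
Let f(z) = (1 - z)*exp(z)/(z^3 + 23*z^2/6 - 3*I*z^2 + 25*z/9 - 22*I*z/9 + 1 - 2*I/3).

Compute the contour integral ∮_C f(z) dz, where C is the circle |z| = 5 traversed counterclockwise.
By the residue theorem, ∮_C f(z) dz = 2πi · (sum of the residues of f at the poles inside |z| = 5).

The denominator factors as (z + 1/3 + I/3)*(z + 1/2 - I/3)*(z + 3 - 3*I), so the singularities of f are simple poles at z = -1/3 - I/3, z = -1/2 + I/3, z = -3 + 3*I.
  |-1/3 - I/3|² = 2/9 < 25 = 5², so this pole is inside the contour.
  |-1/2 + I/3|² = 13/36 < 25 = 5², so this pole is inside the contour.
  |-3 + 3*I|² = 18 < 25 = 5², so this pole is inside the contour.

With P(z) = (1 - z)*exp(z) and Q(z) = z^3 + 23*z^2/6 - 3*I*z^2 + 25*z/9 - 22*I*z/9 + 1 - 2*I/3, each pole is simple, so Res(f, z₀) = P(z₀)/Q'(z₀) with Q'(z) = 3*z^2 + 23*z/3 - 6*I*z + 25/9 - 22*I/9.
  Res(f, -1/3 - I/3) = P(-1/3 - I/3)/Q'(-1/3 - I/3) = ((4/3 + I/3)*exp(-1/3 - I/3))/(-16/9 - 7*I/3) = (-15/41 + 12*I/41)*exp(-1/3 - I/3)
  Res(f, -1/2 + I/3) = P(-1/2 + I/3)/Q'(-1/2 + I/3) = ((3/2 - I/3)*exp(-1/2 + I/3))/(49/36 + 19*I/9) = (102/481 - 276*I/481)*exp(-1/2 + I/3)
  Res(f, -3 + 3*I) = P(-3 + 3*I)/Q'(-3 + 3*I) = ((4 - 3*I)*exp(-3 + 3*I))/(-20/9 - 139*I/9) = (3033/19721 + 5544*I/19721)*exp(-3 + 3*I)

Sum of residues inside C: (102/481 - 276*I/481)*exp(-1/2 + I/3) + (3033/19721 + 5544*I/19721)*exp(-3 + 3*I) + (-15/41 + 12*I/41)*exp(-1/3 - I/3)
∮_C f(z) dz = 2πi · ((102/481 - 276*I/481)*exp(-1/2 + I/3) + (3033/19721 + 5544*I/19721)*exp(-3 + 3*I) + (-15/41 + 12*I/41)*exp(-1/3 - I/3)) = pi*(-24/41 - 30*I/41)*exp(-1/3 - I/3) + pi*(-11088/19721 + 6066*I/19721)*exp(-3 + 3*I) + pi*(552/481 + 204*I/481)*exp(-1/2 + I/3)

Final answer: pi*(-24/41 - 30*I/41)*exp(-1/3 - I/3) + pi*(-11088/19721 + 6066*I/19721)*exp(-3 + 3*I) + pi*(552/481 + 204*I/481)*exp(-1/2 + I/3)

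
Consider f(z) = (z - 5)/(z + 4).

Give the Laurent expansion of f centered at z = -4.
-9/(z + 4) + 1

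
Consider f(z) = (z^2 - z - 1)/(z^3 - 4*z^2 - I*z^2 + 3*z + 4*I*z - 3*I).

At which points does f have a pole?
The singularities of f are the zeros of the denominator. Factoring,
  z^3 - 4*z^2 - I*z^2 + 3*z + 4*I*z - 3*I = (z - 1)*(z - 3)*(z - I)
so the candidates are z = 1, z = 3, z = I.

Check the numerator P(z) = z^2 - z - 1 at each one:
  P(1) = -1 ≠ 0, so z = 1 is a (simple) pole.
  P(3) = 5 ≠ 0, so z = 3 is a (simple) pole.
  P(I) = -2 - I ≠ 0, so z = I is a (simple) pole.

Poles of f: {I, 1, 3}

Final answer: {I, 1, 3}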